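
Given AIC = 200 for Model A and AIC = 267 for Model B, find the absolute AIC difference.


|AIC_A - AIC_B| = |200 - 267| = 67.
Model A is preferred (lower AIC).

67


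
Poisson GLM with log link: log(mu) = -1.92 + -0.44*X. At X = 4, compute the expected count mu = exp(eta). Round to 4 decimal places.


Compute eta = -1.92 + -0.44 * 4 = -3.6800.
Apply inverse link: mu = e^-3.6800 = 0.0252.

0.0252


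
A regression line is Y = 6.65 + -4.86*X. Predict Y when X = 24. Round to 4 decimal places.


Plug X = 24 into Y = 6.65 + -4.86*X:
Y = 6.65 + -116.6400 = -109.9900.

-109.9900


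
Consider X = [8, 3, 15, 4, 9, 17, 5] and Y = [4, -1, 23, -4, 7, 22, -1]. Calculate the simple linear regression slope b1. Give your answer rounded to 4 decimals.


First compute the means: xbar = 8.7143, ybar = 7.1429.
Then S_xx = sum((xi - xbar)^2) = 177.4286.
S_xy = sum((xi - xbar)(yi - ybar)) = 354.2857.
b1 = S_xy / S_xx = 354.2857 / 177.4286 = 1.9968.

1.9968


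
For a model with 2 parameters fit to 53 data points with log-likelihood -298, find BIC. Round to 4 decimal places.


Compute k*ln(n) = 2*ln(53) = 2*3.970292 = 7.940584.
Then -2*loglik = 596.
BIC = 7.940584 + 596 = 603.940584, which rounds to 603.9406.

603.9406


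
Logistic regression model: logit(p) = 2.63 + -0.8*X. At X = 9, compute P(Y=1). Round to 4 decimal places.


z = 2.63 + -0.8 * 9 = -4.5700.
Sigmoid: P = 1 / (1 + exp(4.5700)) = 0.0103.

0.0103


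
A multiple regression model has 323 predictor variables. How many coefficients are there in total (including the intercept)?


Including the intercept, the model has 323 predictor coefficients + 1 intercept.
Total = 324.

324


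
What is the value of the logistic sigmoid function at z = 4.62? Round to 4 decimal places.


exp(-4.6200) = 0.0099.
1 + exp(-z) = 1.0099.
sigmoid = 1/1.0099 = 0.9902.

0.9902


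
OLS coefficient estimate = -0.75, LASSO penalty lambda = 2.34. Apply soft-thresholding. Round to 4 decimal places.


Check: |-0.75| = 0.75 vs lambda = 2.34.
Since |beta| <= lambda, the coefficient is set to 0.
Soft-thresholded coefficient = 0.0000.

0.0000


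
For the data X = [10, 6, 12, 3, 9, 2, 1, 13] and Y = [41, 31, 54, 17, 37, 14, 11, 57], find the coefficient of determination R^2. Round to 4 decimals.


After computing the OLS fit (b0=6.3158, b1=3.7763):
SSres = 33.8947, SStot = 2201.5000.
R^2 = 1 - 33.8947/2201.5000 = 0.9846.

0.9846


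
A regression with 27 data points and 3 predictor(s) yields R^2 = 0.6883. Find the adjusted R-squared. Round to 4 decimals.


Using the formula:
(1 - 0.6883) = 0.3117.
Multiply by 26/23: 0.3117 * 26 = 8.1042, then 8.1042 / 23 = 0.3524.
Adj R^2 = 1 - 0.3524 = 0.6476.

0.6476


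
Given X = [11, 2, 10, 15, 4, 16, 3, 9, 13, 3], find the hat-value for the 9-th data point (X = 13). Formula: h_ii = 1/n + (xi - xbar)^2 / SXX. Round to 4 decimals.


n = 10, xbar = 8.6000.
SXX = sum((xi - xbar)^2) = 250.4000.
h = 1/10 + (13 - 8.6000)^2 / 250.4000 = 0.1773.

0.1773


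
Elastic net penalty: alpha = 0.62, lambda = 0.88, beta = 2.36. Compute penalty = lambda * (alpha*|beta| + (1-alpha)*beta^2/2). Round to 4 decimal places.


Compute:
L1 = 0.62 * 2.36 = 1.4632.
L2 = 0.38 * 2.36^2 / 2 = 1.0582.
Penalty = 0.88 * (1.4632 + 1.0582) = 2.2189.

2.2189


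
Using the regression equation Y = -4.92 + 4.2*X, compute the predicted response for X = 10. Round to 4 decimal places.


Plug X = 10 into Y = -4.92 + 4.2*X:
Y = -4.92 + 42.0000 = 37.0800.

37.0800


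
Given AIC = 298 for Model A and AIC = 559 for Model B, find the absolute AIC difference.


Absolute difference = |298 - 559| = 261.
The model with lower AIC (A) is preferred.

261


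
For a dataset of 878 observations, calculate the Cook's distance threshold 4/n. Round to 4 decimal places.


Cook's distance cutoff = 4/n = 4/878.
= 0.0046.

0.0046


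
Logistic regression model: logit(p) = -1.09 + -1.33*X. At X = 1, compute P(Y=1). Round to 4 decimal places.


Compute z = -1.09 + (-1.33)(1) = -2.4200.
exp(-z) = 11.2459.
P = 1/(1 + 11.2459) = 0.0817.

0.0817


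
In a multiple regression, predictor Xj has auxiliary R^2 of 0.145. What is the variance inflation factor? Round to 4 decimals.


VIF = 1 / (1 - 0.145).
= 1 / 0.855 = 1.1696.

1.1696


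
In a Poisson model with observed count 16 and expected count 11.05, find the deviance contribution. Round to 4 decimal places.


Compute y*ln(y/mu) = 16*ln(16/11.05) = 16*0.370158 = 5.922528.
y - mu = 4.95.
D = 2*(5.922528 - (4.95)) = 1.945056, which rounds to 1.9451.

1.9451


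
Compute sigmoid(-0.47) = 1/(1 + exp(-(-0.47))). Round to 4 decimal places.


Compute exp(0.4700) = 1.6000.
Sigmoid = 1 / (1 + 1.6000) = 1 / 2.6000 = 0.3846.

0.3846


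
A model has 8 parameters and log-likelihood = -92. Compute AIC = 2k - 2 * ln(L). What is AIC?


Compute:
2k = 2*8 = 16.
-2*loglik = -2*(-92) = 184.
AIC = 16 + 184 = 200.

200


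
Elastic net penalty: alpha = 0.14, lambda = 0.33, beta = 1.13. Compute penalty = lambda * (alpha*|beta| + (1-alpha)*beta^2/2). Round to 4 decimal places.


L1 component = 0.14 * |1.13| = 0.1582.
L2 component = 0.86 * 1.13^2 / 2 = 0.5491.
Penalty = 0.33 * (0.1582 + 0.5491) = 0.33 * 0.7073 = 0.2334.

0.2334


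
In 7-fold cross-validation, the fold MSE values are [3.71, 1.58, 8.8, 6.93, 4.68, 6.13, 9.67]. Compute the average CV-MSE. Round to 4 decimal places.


Add all fold MSEs: 41.5000.
Divide by k = 7: 41.5000/7 = 5.9286.

5.9286


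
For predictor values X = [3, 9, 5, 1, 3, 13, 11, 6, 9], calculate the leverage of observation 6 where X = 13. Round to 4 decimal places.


Mean of X: xbar = 6.6667.
SXX = 132.0000.
For X = 13: h = 1/9 + (13 - 6.6667)^2/132.0000 = 0.4150.

0.4150


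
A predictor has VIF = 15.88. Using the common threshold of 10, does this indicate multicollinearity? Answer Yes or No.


Check: VIF = 15.88 vs threshold = 10.
Since 15.88 >= 10, the answer is Yes.

Yes


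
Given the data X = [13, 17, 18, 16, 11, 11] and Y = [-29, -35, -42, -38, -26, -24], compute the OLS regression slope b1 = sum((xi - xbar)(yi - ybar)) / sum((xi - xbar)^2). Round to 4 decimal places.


First compute the means: xbar = 14.3333, ybar = -32.3333.
Then S_xx = sum((xi - xbar)^2) = 47.3333.
S_xy = sum((xi - xbar)(yi - ybar)) = -105.3333.
b1 = S_xy / S_xx = -105.3333 / 47.3333 = -2.2254.

-2.2254


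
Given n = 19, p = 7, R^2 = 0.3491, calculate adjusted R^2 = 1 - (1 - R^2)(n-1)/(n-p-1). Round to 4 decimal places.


Adjusted R^2 = 1 - (1 - R^2) * (n-1)/(n-p-1).
(1 - R^2) = 0.6509.
(n-1)/(n-p-1) = 18/11.
(1 - R^2) * (n-1) = 0.6509 * 18 = 11.7162.
Divide by (n-p-1): 11.7162 / 11 = 1.0651.
Adj R^2 = 1 - 1.0651 = -0.0651.

-0.0651


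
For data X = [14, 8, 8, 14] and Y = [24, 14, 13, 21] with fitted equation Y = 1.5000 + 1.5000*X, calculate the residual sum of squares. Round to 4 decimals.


Predicted values from Y = 1.5000 + 1.5000*X.
Residuals: [1.5000, 0.5000, -0.5000, -1.5000].
SSres = 5.0000.

5.0000


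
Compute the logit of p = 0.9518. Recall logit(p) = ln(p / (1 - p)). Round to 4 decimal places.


The odds are p/(1-p) = 0.9518 / 0.0482 = 19.7469.
logit(p) = ln(19.7469) = 2.9830.

2.9830


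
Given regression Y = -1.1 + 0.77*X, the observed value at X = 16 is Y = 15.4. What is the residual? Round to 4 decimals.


Fitted value at X = 16 is yhat = -1.1 + 0.77*16 = 11.2200.
Residual = 15.4 - 11.2200 = 4.1800.

4.1800


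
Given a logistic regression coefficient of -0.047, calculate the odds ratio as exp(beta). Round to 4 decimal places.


Odds ratio = exp(beta) = exp(-0.047).
= 0.9541.

0.9541


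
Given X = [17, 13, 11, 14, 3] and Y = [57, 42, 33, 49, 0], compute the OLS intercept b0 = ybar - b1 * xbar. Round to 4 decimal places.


First find the slope: b1 = 4.1763.
Means: xbar = 11.6000, ybar = 36.2000.
b0 = ybar - b1 * xbar = 36.2000 - 4.1763 * 11.6000 = -12.2446.

-12.2446


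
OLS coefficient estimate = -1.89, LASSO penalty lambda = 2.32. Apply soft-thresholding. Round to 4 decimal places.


|beta_OLS| = 1.89.
lambda = 2.32.
Since |beta| <= lambda, the coefficient is set to 0.
Result = 0.0000.

0.0000


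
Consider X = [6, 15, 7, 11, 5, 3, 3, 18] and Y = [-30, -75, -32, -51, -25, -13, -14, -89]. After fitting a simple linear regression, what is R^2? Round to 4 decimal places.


Fit the OLS line: b0 = 1.4330, b1 = -5.0068.
SSres = 15.8648.
SStot = 5530.8750.
R^2 = 1 - 15.8648/5530.8750 = 0.9971.

0.9971


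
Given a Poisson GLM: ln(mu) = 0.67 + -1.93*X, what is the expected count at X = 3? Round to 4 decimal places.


Linear predictor: eta = 0.67 + (-1.93)(3) = -5.1200.
Expected count: mu = exp(-5.1200) = 0.0060.

0.0060


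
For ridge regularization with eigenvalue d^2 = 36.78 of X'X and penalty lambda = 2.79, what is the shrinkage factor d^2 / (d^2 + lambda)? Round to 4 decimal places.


d^2 + lambda = 36.78 + 2.79 = 39.5700.
Shrinkage factor = 36.78/39.5700 = 0.9295.

0.9295


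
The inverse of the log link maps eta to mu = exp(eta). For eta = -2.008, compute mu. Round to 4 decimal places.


Apply the inverse link:
mu = e^-2.008 = 0.1343.

0.1343


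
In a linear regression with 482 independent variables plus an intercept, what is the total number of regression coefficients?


Total coefficients = number of predictors + 1 (for the intercept).
= 482 + 1 = 483.

483


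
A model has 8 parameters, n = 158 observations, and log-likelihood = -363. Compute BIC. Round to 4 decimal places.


k * ln(n) = 8 * ln(158) = 8 * 5.062595 = 40.500760.
-2 * loglik = -2 * (-363) = 726.
BIC = 40.500760 + 726 = 766.500760, which rounds to 766.5008.

766.5008


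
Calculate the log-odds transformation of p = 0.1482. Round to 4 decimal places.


The odds are p/(1-p) = 0.1482 / 0.8518 = 0.1740.
logit(p) = ln(0.1740) = -1.7488.

-1.7488


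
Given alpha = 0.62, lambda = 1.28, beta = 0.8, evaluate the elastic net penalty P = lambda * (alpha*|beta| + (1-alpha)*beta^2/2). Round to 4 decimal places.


L1 component = 0.62 * |0.8| = 0.4960.
L2 component = 0.38 * 0.8^2 / 2 = 0.1216.
Penalty = 1.28 * (0.4960 + 0.1216) = 1.28 * 0.6176 = 0.7905.

0.7905


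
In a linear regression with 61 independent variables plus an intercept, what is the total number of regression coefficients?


Each predictor gets one coefficient, plus one intercept.
Total parameters = 61 + 1 = 62.

62


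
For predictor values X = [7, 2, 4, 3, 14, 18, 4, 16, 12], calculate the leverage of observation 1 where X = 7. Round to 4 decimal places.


Compute xbar = 8.8889 with n = 9 observations.
SXX = 302.8889.
Leverage = 1/9 + (7 - 8.8889)^2/302.8889 = 0.1229.

0.1229


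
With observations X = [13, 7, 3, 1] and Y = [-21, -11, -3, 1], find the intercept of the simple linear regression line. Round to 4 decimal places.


First find the slope: b1 = -1.8333.
Means: xbar = 6.0000, ybar = -8.5000.
b0 = ybar - b1 * xbar = -8.5000 - -1.8333 * 6.0000 = 2.5000.

2.5000


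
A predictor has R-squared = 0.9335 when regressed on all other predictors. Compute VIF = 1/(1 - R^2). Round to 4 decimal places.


Using VIF = 1/(1 - R^2_j):
1 - 0.9335 = 0.0665.
VIF = 15.0376.

15.0376


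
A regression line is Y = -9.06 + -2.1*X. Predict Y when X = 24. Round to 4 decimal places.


Substitute X = 24 into the equation:
Y = -9.06 + -2.1 * 24 = -9.06 + -50.4000 = -59.4600.

-59.4600


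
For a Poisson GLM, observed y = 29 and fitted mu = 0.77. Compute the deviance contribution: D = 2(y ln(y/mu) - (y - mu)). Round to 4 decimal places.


First: ln(29/0.77) = 3.628661.
Then: 29 * 3.628661 = 105.231169.
y - mu = 29 - 0.77 = 28.23.
D = 2(105.231169 - 28.23) = 154.002338, which rounds to 154.0023.

154.0023


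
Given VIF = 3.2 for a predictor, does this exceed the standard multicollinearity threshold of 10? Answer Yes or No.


Compare VIF = 3.2 to the threshold of 10.
3.2 < 10, so the answer is No.

No


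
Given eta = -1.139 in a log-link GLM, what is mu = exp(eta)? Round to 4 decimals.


The inverse log link gives:
mu = exp(-1.139) = 0.3201.

0.3201


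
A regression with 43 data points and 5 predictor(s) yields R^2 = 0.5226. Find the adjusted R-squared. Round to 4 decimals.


Using the formula:
(1 - 0.5226) = 0.4774.
Multiply by 42/37: 0.4774 * 42 = 20.0508, then 20.0508 / 37 = 0.5419.
Adj R^2 = 1 - 0.5419 = 0.4581.

0.4581


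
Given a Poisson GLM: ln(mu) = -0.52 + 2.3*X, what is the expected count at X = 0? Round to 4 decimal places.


Linear predictor: eta = -0.52 + (2.3)(0) = -0.5200.
Expected count: mu = exp(-0.5200) = 0.5945.

0.5945


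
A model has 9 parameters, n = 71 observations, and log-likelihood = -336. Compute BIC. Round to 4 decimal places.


Compute k*ln(n) = 9*ln(71) = 9*4.262680 = 38.364120.
Then -2*loglik = 672.
BIC = 38.364120 + 672 = 710.364120, which rounds to 710.3641.

710.3641


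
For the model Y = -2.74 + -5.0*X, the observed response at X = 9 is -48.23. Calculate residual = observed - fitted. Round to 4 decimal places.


Compute yhat = -2.74 + (-5.0)(9) = -47.7400.
Residual = actual - predicted = -48.23 - -47.7400 = -0.4900.

-0.4900


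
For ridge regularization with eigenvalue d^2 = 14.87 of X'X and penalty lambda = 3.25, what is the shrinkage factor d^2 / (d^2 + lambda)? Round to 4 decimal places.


Compute the denominator: 14.87 + 3.25 = 18.1200.
Shrinkage factor = 14.87 / 18.1200 = 0.8206.

0.8206


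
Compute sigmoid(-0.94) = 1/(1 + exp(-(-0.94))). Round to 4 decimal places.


First, exp(0.9400) = 2.5600.
Then sigma(z) = 1/(1 + 2.5600) = 0.2809.

0.2809


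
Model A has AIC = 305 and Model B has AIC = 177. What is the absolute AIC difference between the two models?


Absolute difference = |305 - 177| = 128.
The model with lower AIC (B) is preferred.

128


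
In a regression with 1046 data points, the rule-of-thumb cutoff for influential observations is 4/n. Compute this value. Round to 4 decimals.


Cook's distance cutoff = 4/n = 4/1046.
= 0.0038.

0.0038


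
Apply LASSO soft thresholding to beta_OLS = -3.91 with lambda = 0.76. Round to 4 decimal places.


Check: |-3.91| = 3.91 vs lambda = 0.76.
Since |beta| > lambda, coefficient = sign(beta)*(|beta| - lambda) = -3.1500.
Soft-thresholded coefficient = -3.1500.

-3.1500


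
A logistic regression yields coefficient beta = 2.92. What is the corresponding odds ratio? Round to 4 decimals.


Odds ratio = exp(beta) = exp(2.92).
= 18.5413.

18.5413


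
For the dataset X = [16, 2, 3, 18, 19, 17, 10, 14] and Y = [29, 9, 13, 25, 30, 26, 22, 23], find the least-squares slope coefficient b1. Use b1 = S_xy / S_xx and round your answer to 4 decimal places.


Calculate xbar = 12.3750, ybar = 22.1250.
S_xx = 313.8750, S_xy = 334.6250.
Using b1 = S_xy / S_xx = 334.6250 / 313.8750, we get b1 = 1.0661.

1.0661


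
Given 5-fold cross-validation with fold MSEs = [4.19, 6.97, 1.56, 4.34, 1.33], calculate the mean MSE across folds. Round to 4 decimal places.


Total MSE across folds = 18.3900.
CV-MSE = 18.3900/5 = 3.6780.

3.6780


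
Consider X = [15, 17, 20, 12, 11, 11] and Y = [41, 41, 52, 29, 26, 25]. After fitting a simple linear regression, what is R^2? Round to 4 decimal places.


The fitted line is Y = -5.5594 + 2.8762*X.
SSres = 18.3020, SStot = 575.3333.
R^2 = 1 - SSres/SStot = 0.9682.

0.9682


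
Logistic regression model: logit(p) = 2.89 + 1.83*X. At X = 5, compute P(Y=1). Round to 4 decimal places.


z = 2.89 + 1.83 * 5 = 12.0400.
Sigmoid: P = 1 / (1 + exp(-12.0400)) = 1.0000.

1.0000


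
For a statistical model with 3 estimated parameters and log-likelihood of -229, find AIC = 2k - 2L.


AIC = 2*3 - 2*(-229).
= 6 + 458 = 464.

464


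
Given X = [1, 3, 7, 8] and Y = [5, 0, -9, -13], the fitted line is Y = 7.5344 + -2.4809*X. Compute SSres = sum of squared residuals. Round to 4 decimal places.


Predicted values from Y = 7.5344 + -2.4809*X.
Residuals: [-0.0535, -0.0917, 0.8319, -0.6872].
SSres = 1.1756.

1.1756


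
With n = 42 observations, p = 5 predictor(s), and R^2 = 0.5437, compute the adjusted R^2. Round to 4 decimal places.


Using the formula:
(1 - 0.5437) = 0.4563.
Multiply by 41/36: 0.4563 * 41 = 18.7083, then 18.7083 / 36 = 0.5197.
Adj R^2 = 1 - 0.5197 = 0.4803.

0.4803


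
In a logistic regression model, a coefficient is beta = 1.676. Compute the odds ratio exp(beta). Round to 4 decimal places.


The odds ratio is computed as:
OR = e^(1.676) = 5.3441.

5.3441


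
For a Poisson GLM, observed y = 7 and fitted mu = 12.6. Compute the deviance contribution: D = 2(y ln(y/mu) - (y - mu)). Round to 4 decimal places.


y/mu = 7/12.6 = 0.555556 (approx.), and ln(7/12.6) = -0.587787.
y * ln(y/mu) = 7 * -0.587787 = -4.114509.
y - mu = -5.6.
D = 2 * (-4.114509 - -5.6) = 2.970982, which rounds to 2.9710.

2.9710


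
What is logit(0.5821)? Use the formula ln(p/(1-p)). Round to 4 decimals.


Compute the odds: 0.5821/0.4179 = 1.3929.
Take the natural log: ln(1.3929) = 0.3314.

0.3314


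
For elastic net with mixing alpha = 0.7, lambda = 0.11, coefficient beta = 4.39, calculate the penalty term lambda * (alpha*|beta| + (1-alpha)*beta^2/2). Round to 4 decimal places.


alpha * |beta| = 0.7 * 4.39 = 3.0730.
(1-alpha) * beta^2/2 = 0.3 * 19.2721/2 = 2.8908.
Total = 0.11 * (3.0730 + 2.8908) = 0.6560.

0.6560


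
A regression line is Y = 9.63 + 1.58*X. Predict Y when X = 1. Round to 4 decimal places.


Substitute X = 1 into the equation:
Y = 9.63 + 1.58 * 1 = 9.63 + 1.5800 = 11.2100.

11.2100


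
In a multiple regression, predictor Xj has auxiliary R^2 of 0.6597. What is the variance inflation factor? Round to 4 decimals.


Denominator: 1 - 0.6597 = 0.3403.
VIF = 1 / 0.3403 = 2.9386.

2.9386


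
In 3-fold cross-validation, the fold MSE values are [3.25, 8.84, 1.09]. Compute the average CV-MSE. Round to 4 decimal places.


Add all fold MSEs: 13.1800.
Divide by k = 3: 13.1800/3 = 4.3933.

4.3933


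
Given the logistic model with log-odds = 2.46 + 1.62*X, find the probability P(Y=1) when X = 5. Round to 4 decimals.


Compute z = 2.46 + (1.62)(5) = 10.5600.
exp(-z) = 0.0000.
P = 1/(1 + 0.0000) = 1.0000.

1.0000


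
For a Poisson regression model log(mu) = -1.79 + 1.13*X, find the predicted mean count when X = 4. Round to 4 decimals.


Linear predictor: eta = -1.79 + (1.13)(4) = 2.7300.
Expected count: mu = exp(2.7300) = 15.3329.

15.3329


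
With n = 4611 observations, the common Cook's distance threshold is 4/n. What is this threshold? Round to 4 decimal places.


Using the rule of thumb:
Threshold = 4 / 4611 = 0.0009.

0.0009


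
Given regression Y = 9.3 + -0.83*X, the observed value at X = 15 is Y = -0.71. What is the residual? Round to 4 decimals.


Predicted = 9.3 + -0.83 * 15 = -3.1500.
Residual = -0.71 - -3.1500 = 2.4400.

2.4400


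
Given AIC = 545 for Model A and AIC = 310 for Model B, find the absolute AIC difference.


Absolute difference = |545 - 310| = 235.
The model with lower AIC (B) is preferred.

235


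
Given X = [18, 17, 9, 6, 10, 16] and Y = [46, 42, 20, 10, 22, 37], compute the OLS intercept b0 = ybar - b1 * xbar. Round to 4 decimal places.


The slope is b1 = 2.8541.
Sample means are xbar = 12.6667 and ybar = 29.5000.
Intercept: b0 = 29.5000 - (2.8541)(12.6667) = -6.6514.

-6.6514


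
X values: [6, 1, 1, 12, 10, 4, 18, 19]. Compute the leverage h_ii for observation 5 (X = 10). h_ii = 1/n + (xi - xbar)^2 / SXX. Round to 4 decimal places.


Compute xbar = 8.8750 with n = 8 observations.
SXX = 352.8750.
Leverage = 1/8 + (10 - 8.8750)^2/352.8750 = 0.1286.

0.1286


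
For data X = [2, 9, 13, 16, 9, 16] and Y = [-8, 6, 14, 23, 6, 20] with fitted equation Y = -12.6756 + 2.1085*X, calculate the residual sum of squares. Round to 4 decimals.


Compute predicted values, then residuals = yi - yhat_i.
Residuals: [0.4586, -0.3009, -0.7349, 1.9396, -0.3009, -1.0604].
SSres = sum(residual^2) = 5.8180.

5.8180


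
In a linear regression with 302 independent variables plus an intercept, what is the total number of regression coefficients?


Total coefficients = number of predictors + 1 (for the intercept).
= 302 + 1 = 303.

303


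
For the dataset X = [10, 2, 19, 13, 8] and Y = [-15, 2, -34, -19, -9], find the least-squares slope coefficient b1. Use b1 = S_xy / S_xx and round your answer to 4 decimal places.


The sample means are xbar = 10.4000 and ybar = -15.0000.
Compute S_xx = 157.2000 and S_xy = -331.0000.
Slope b1 = S_xy / S_xx = -331.0000 / 157.2000 = -2.1056.

-2.1056


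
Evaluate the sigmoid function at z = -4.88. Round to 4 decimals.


First, exp(4.8800) = 131.6307.
Then sigma(z) = 1/(1 + 131.6307) = 0.0075.

0.0075


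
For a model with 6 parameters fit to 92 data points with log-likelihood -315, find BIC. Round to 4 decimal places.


k * ln(n) = 6 * ln(92) = 6 * 4.521789 = 27.130734.
-2 * loglik = -2 * (-315) = 630.
BIC = 27.130734 + 630 = 657.130734, which rounds to 657.1307.

657.1307


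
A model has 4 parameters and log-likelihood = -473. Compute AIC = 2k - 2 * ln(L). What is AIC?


AIC = 2*4 - 2*(-473).
= 8 + 946 = 954.

954


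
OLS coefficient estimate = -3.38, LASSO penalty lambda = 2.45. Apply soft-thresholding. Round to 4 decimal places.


|beta_OLS| = 3.38.
lambda = 2.45.
Since |beta| > lambda, coefficient = sign(beta)*(|beta| - lambda) = -0.9300.
Result = -0.9300.

-0.9300


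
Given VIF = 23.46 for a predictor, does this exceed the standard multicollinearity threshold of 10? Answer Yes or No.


Check: VIF = 23.46 vs threshold = 10.
Since 23.46 >= 10, the answer is Yes.

Yes


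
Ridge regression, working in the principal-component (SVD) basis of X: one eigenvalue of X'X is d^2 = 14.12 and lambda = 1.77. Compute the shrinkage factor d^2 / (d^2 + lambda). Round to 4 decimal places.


Compute the denominator: 14.12 + 1.77 = 15.8900.
Shrinkage factor = 14.12 / 15.8900 = 0.8886.

0.8886


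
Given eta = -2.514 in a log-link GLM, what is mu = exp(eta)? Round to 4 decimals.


mu = exp(eta) = exp(-2.514).
= 0.0809.

0.0809


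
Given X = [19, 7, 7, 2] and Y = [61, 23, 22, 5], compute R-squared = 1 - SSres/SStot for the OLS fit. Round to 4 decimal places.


After computing the OLS fit (b0=-0.8724, b1=3.2711):
SSres = 1.4769, SStot = 1678.7500.
R^2 = 1 - 1.4769/1678.7500 = 0.9991.

0.9991


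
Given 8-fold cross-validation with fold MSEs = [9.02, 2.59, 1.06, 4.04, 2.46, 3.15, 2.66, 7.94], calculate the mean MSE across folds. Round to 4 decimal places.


Total MSE across folds = 32.9200.
CV-MSE = 32.9200/8 = 4.1150.

4.1150


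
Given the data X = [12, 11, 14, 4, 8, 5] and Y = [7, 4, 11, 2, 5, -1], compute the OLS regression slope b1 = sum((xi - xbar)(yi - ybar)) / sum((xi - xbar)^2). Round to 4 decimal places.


Calculate xbar = 9.0000, ybar = 4.6667.
S_xx = 80.0000, S_xy = 73.0000.
Using b1 = S_xy / S_xx = 73.0000 / 80.0000, we get b1 = 0.9125.

0.9125


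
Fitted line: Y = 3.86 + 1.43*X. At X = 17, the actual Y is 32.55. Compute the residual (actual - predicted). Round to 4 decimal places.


Fitted value at X = 17 is yhat = 3.86 + 1.43*17 = 28.1700.
Residual = 32.55 - 28.1700 = 4.3800.

4.3800


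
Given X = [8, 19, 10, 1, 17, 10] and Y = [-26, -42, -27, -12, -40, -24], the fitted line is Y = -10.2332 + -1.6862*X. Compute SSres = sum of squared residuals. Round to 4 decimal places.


For each point, residual = actual - predicted.
Residuals: [-2.2772, 0.2710, 0.0952, -0.0806, -1.1014, 3.0952].
Sum of squared residuals = 16.0680.

16.0680


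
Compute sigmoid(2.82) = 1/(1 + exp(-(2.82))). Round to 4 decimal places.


First, exp(-2.8200) = 0.0596.
Then sigma(z) = 1/(1 + 0.0596) = 0.9437.

0.9437


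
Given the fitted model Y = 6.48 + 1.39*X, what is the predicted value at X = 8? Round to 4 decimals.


Substitute X = 8 into the equation:
Y = 6.48 + 1.39 * 8 = 6.48 + 11.1200 = 17.6000.

17.6000


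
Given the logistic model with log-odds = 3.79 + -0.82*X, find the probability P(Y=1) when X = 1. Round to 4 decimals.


Linear predictor: z = 3.79 + -0.82 * 1 = 2.9700.
P = 1/(1 + exp(-2.9700)) = 1/(1 + 0.0513) = 0.9512.

0.9512


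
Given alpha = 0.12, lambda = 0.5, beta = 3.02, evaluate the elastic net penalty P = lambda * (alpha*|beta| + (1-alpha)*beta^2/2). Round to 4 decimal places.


alpha * |beta| = 0.12 * 3.02 = 0.3624.
(1-alpha) * beta^2/2 = 0.88 * 9.1204/2 = 4.0130.
Total = 0.5 * (0.3624 + 4.0130) = 2.1877.

2.1877


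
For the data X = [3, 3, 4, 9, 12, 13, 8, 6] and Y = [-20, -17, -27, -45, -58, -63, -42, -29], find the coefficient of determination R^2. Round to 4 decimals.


After computing the OLS fit (b0=-6.1465, b1=-4.3419):
SSres = 29.3116, SStot = 2055.8750.
R^2 = 1 - 29.3116/2055.8750 = 0.9857.

0.9857


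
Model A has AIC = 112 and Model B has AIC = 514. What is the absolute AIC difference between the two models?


Compute |112 - 514| = 402.
Model A has the smaller AIC.

402


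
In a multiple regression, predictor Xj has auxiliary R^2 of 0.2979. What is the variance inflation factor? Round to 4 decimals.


VIF = 1 / (1 - 0.2979).
= 1 / 0.7021 = 1.4243.

1.4243


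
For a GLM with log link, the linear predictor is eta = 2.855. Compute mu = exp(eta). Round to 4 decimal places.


Apply the inverse link:
mu = e^2.855 = 17.3744.

17.3744


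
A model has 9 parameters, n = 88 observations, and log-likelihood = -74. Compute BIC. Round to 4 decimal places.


ln(88) = 4.477337.
k * ln(n) = 9 * 4.477337 = 40.296033.
-2L = 148.
BIC = 40.296033 + 148 = 188.296033, which rounds to 188.2960.

188.2960


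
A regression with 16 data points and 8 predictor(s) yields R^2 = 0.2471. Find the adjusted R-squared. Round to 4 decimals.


Adjusted R^2 = 1 - (1 - R^2) * (n-1)/(n-p-1).
(1 - R^2) = 0.7529.
(n-1)/(n-p-1) = 15/7.
(1 - R^2) * (n-1) = 0.7529 * 15 = 11.2935.
Divide by (n-p-1): 11.2935 / 7 = 1.6134.
Adj R^2 = 1 - 1.6134 = -0.6134.

-0.6134


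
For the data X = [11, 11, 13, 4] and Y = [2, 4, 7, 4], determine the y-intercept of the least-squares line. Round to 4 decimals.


First find the slope: b1 = 0.1551.
Means: xbar = 9.7500, ybar = 4.2500.
b0 = ybar - b1 * xbar = 4.2500 - 0.1551 * 9.7500 = 2.7380.

2.7380


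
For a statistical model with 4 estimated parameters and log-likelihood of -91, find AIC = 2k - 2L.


AIC = 2*4 - 2*(-91).
= 8 + 182 = 190.

190


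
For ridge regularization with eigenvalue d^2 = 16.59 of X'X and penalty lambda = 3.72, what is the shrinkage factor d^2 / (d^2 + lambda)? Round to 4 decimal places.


Denominator = d^2 + lambda = 16.59 + 3.72 = 20.3100.
Shrinkage = 16.59 / 20.3100 = 0.8168.

0.8168


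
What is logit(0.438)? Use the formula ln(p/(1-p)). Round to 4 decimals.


Compute the odds: 0.438/0.562 = 0.7794.
Take the natural log: ln(0.7794) = -0.2493.

-0.2493


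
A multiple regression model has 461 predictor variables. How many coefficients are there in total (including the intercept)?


Including the intercept, the model has 461 predictor coefficients + 1 intercept.
Total = 462.

462


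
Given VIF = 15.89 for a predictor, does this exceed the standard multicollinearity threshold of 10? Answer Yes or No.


Check: VIF = 15.89 vs threshold = 10.
Since 15.89 >= 10, the answer is Yes.

Yes


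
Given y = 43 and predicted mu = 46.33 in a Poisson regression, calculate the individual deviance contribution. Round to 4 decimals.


y/mu = 43/46.33 = 0.928124 (approx.), and ln(43/46.33) = -0.074590.
y * ln(y/mu) = 43 * -0.074590 = -3.207370.
y - mu = -3.33.
D = 2 * (-3.207370 - -3.33) = 0.245260, which rounds to 0.2453.

0.2453


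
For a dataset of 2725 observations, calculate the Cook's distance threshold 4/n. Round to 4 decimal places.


The threshold is 4/n.
4/2725 = 0.0015.

0.0015


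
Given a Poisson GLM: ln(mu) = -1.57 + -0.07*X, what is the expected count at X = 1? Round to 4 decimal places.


Compute eta = -1.57 + -0.07 * 1 = -1.6400.
Apply inverse link: mu = e^-1.6400 = 0.1940.

0.1940


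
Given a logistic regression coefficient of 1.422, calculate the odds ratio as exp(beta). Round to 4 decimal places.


The odds ratio is computed as:
OR = e^(1.422) = 4.1454.

4.1454


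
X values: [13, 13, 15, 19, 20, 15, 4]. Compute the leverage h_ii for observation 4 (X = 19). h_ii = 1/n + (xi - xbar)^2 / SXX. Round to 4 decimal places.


n = 7, xbar = 14.1429.
SXX = sum((xi - xbar)^2) = 164.8571.
h = 1/7 + (19 - 14.1429)^2 / 164.8571 = 0.2860.

0.2860


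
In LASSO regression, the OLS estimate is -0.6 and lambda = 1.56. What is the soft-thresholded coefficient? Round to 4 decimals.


Check: |-0.6| = 0.6 vs lambda = 1.56.
Since |beta| <= lambda, the coefficient is set to 0.
Soft-thresholded coefficient = 0.0000.

0.0000


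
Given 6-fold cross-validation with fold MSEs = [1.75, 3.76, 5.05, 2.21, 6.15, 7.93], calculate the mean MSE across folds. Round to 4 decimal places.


Add all fold MSEs: 26.8500.
Divide by k = 6: 26.8500/6 = 4.4750.

4.4750


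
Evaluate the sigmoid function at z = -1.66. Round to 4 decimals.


Compute exp(1.6600) = 5.2593.
Sigmoid = 1 / (1 + 5.2593) = 1 / 6.2593 = 0.1598.

0.1598


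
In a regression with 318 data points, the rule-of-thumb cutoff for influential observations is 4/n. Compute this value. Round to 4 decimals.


The threshold is 4/n.
4/318 = 0.0126.

0.0126


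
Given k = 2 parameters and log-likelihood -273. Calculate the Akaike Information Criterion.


AIC = 2*2 - 2*(-273).
= 4 + 546 = 550.

550


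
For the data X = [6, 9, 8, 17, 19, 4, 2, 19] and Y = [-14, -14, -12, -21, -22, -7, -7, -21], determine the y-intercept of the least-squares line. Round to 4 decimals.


The slope is b1 = -0.8576.
Sample means are xbar = 10.5000 and ybar = -14.7500.
Intercept: b0 = -14.7500 - (-0.8576)(10.5000) = -5.7455.

-5.7455


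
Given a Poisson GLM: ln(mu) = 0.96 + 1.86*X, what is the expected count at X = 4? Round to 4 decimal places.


Linear predictor: eta = 0.96 + (1.86)(4) = 8.4000.
Expected count: mu = exp(8.4000) = 4447.0667.

4447.0667


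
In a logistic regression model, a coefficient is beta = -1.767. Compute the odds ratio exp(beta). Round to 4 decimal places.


The odds ratio is computed as:
OR = e^(-1.767) = 0.1708.

0.1708


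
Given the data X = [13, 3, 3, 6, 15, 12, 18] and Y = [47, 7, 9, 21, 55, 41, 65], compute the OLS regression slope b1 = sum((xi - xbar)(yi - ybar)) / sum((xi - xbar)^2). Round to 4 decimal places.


Calculate xbar = 10.0000, ybar = 35.0000.
S_xx = 216.0000, S_xy = 822.0000.
Using b1 = S_xy / S_xx = 822.0000 / 216.0000, we get b1 = 3.8056.

3.8056


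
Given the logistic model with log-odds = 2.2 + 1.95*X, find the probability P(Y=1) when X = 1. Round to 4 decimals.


z = 2.2 + 1.95 * 1 = 4.1500.
Sigmoid: P = 1 / (1 + exp(-4.1500)) = 0.9845.

0.9845


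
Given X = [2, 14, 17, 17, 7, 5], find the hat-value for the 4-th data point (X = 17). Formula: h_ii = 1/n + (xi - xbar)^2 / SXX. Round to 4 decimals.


Mean of X: xbar = 10.3333.
SXX = 211.3333.
For X = 17: h = 1/6 + (17 - 10.3333)^2/211.3333 = 0.3770.

0.3770


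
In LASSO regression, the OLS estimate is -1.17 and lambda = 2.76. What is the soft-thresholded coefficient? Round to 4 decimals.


|beta_OLS| = 1.17.
lambda = 2.76.
Since |beta| <= lambda, the coefficient is set to 0.
Result = 0.0000.

0.0000


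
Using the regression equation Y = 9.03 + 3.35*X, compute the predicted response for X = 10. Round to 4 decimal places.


Predicted value:
Y = 9.03 + (3.35)(10) = 9.03 + 33.5000 = 42.5300.

42.5300


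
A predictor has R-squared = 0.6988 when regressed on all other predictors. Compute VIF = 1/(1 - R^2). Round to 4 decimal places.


Using VIF = 1/(1 - R^2_j):
1 - 0.6988 = 0.3012.
VIF = 3.3201.

3.3201


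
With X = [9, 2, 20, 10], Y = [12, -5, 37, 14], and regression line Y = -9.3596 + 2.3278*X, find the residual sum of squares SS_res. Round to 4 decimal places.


Compute predicted values, then residuals = yi - yhat_i.
Residuals: [0.4094, -0.2960, -0.1964, 0.0816].
SSres = sum(residual^2) = 0.3005.

0.3005


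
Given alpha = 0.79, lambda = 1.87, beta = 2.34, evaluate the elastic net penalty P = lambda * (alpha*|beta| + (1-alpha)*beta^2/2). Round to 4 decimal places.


L1 component = 0.79 * |2.34| = 1.8486.
L2 component = 0.21 * 2.34^2 / 2 = 0.5749.
Penalty = 1.87 * (1.8486 + 0.5749) = 1.87 * 2.4235 = 4.5320.

4.5320


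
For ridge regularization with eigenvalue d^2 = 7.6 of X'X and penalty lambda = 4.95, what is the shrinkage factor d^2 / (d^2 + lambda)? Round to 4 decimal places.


Compute the denominator: 7.6 + 4.95 = 12.5500.
Shrinkage factor = 7.6 / 12.5500 = 0.6056.

0.6056


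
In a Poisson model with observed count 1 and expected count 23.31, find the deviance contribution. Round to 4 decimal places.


Compute y*ln(y/mu) = 1*ln(1/23.31) = 1*-3.148882 = -3.148882.
y - mu = -22.31.
D = 2*(-3.148882 - (-22.31)) = 38.322236, which rounds to 38.3222.

38.3222


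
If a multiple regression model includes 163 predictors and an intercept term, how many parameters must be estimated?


Total coefficients = number of predictors + 1 (for the intercept).
= 163 + 1 = 164.

164


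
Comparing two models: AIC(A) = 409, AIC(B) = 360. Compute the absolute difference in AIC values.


|AIC_A - AIC_B| = |409 - 360| = 49.
Model B is preferred (lower AIC).

49


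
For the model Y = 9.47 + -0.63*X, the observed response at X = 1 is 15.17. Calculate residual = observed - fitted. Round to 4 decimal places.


Compute yhat = 9.47 + (-0.63)(1) = 8.8400.
Residual = actual - predicted = 15.17 - 8.8400 = 6.3300.

6.3300


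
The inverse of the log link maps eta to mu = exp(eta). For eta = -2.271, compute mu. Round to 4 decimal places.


The inverse log link gives:
mu = exp(-2.271) = 0.1032.

0.1032


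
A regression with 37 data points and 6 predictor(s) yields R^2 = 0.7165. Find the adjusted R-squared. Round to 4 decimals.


Plug in: Adj R^2 = 1 - (1 - 0.7165) * 36/30.
= 1 - 0.2835 * 36/30
= 1 - 10.2060 / 30
= 1 - 0.3402 = 0.6598.

0.6598


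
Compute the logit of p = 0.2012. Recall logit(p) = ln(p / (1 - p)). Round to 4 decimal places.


The odds are p/(1-p) = 0.2012 / 0.7988 = 0.2519.
logit(p) = ln(0.2519) = -1.3788.

-1.3788


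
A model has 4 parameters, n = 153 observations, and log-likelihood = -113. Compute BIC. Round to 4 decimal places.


ln(153) = 5.030438.
k * ln(n) = 4 * 5.030438 = 20.121752.
-2L = 226.
BIC = 20.121752 + 226 = 246.121752, which rounds to 246.1218.

246.1218


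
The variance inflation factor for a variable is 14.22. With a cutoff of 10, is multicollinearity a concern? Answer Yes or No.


The threshold is 10.
VIF = 14.22 is >= 10.
Multicollinearity indication: Yes.

Yes


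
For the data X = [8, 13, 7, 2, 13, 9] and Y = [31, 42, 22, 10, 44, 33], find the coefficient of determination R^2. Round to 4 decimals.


The fitted line is Y = 3.9609 + 3.0430*X.
SSres = 23.1758, SStot = 813.3333.
R^2 = 1 - SSres/SStot = 0.9715.

0.9715


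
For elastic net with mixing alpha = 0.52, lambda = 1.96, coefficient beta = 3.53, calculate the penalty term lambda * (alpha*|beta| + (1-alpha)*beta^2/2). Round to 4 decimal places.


Compute:
L1 = 0.52 * 3.53 = 1.8356.
L2 = 0.48 * 3.53^2 / 2 = 2.9906.
Penalty = 1.96 * (1.8356 + 2.9906) = 9.4594.

9.4594


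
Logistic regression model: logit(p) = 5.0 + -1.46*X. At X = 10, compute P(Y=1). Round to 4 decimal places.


Linear predictor: z = 5.0 + -1.46 * 10 = -9.6000.
P = 1/(1 + exp(9.6000)) = 1/(1 + 14764.7816) = 0.0001.

0.0001


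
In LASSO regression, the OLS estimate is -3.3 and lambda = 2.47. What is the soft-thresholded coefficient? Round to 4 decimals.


|beta_OLS| = 3.3.
lambda = 2.47.
Since |beta| > lambda, coefficient = sign(beta)*(|beta| - lambda) = -0.8300.
Result = -0.8300.

-0.8300


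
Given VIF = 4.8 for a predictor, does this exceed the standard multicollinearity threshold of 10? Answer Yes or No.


The threshold is 10.
VIF = 4.8 is < 10.
Multicollinearity indication: No.

No


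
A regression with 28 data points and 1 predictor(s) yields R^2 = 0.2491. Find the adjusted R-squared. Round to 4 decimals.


Adjusted R^2 = 1 - (1 - R^2) * (n-1)/(n-p-1).
(1 - R^2) = 0.7509.
(n-1)/(n-p-1) = 27/26.
(1 - R^2) * (n-1) = 0.7509 * 27 = 20.2743.
Divide by (n-p-1): 20.2743 / 26 = 0.7798.
Adj R^2 = 1 - 0.7798 = 0.2202.

0.2202


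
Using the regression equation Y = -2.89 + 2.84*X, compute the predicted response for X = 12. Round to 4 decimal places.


Predicted value:
Y = -2.89 + (2.84)(12) = -2.89 + 34.0800 = 31.1900.

31.1900


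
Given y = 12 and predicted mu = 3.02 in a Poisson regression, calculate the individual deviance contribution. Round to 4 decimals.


y/mu = 12/3.02 = 3.973510 (approx.), and ln(12/3.02) = 1.379650.
y * ln(y/mu) = 12 * 1.379650 = 16.555800.
y - mu = 8.98.
D = 2 * (16.555800 - 8.98) = 15.151600, which rounds to 15.1516.

15.1516


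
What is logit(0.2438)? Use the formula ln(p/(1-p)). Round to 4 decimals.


1 - p = 0.7562.
p/(1-p) = 0.3224.
logit = ln(0.3224) = -1.1320.

-1.1320


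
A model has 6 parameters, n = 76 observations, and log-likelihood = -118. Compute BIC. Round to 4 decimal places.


k * ln(n) = 6 * ln(76) = 6 * 4.330733 = 25.984398.
-2 * loglik = -2 * (-118) = 236.
BIC = 25.984398 + 236 = 261.984398, which rounds to 261.9844.

261.9844


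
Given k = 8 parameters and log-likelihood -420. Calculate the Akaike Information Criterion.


AIC = 2*8 - 2*(-420).
= 16 + 840 = 856.

856


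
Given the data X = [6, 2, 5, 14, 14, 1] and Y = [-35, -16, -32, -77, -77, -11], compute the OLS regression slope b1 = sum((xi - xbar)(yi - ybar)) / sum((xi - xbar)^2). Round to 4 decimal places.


The sample means are xbar = 7.0000 and ybar = -41.3333.
Compute S_xx = 164.0000 and S_xy = -833.0000.
Slope b1 = S_xy / S_xx = -833.0000 / 164.0000 = -5.0793.

-5.0793


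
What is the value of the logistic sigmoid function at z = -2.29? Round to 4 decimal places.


First, exp(2.2900) = 9.8749.
Then sigma(z) = 1/(1 + 9.8749) = 0.0920.

0.0920


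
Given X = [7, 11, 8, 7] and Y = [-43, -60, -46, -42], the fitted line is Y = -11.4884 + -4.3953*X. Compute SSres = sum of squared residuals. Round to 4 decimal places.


Compute predicted values, then residuals = yi - yhat_i.
Residuals: [-0.7445, -0.1633, 0.6508, 0.2555].
SSres = sum(residual^2) = 1.0698.

1.0698


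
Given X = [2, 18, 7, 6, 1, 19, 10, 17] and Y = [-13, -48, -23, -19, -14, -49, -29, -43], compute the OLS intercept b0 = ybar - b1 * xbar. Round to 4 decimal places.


First find the slope: b1 = -2.0632.
Means: xbar = 10.0000, ybar = -29.7500.
b0 = ybar - b1 * xbar = -29.7500 - -2.0632 * 10.0000 = -9.1181.

-9.1181


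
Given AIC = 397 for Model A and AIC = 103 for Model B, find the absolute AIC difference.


Compute |397 - 103| = 294.
Model B has the smaller AIC.

294


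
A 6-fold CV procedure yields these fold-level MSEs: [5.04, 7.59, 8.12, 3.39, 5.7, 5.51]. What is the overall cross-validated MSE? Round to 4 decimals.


Total MSE across folds = 35.3500.
CV-MSE = 35.3500/6 = 5.8917.

5.8917


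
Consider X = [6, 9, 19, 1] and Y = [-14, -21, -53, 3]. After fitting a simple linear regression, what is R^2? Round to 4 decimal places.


The fitted line is Y = 5.7598 + -3.0868*X.
SSres = 2.6975, SStot = 1648.7500.
R^2 = 1 - SSres/SStot = 0.9984.

0.9984


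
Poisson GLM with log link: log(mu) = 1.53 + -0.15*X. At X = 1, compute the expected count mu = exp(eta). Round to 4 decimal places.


Compute eta = 1.53 + -0.15 * 1 = 1.3800.
Apply inverse link: mu = e^1.3800 = 3.9749.

3.9749


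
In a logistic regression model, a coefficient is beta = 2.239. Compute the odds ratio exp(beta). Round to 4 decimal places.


exp(2.239) = 9.3839.
So the odds ratio is 9.3839.

9.3839
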